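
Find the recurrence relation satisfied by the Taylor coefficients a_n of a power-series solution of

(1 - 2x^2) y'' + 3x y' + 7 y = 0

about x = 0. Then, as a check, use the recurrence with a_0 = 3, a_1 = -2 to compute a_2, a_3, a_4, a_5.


Substitute y = sum_n a_n x^n.
(1 - 2 x^2) y'' contributes (n+2)(n+1) a_{n+2} - 2 n(n-1) a_n at x^n.
3 x y'(x) contributes 3 n a_n at x^n.
7 y(x) contributes 7 a_n at x^n.
Matching x^n: (n+2)(n+1) a_{n+2} + (-2 n(n-1) + 3 n + 7) a_n = 0.
Thus a_{n+2} = (2 n(n-1) - 3 n - 7) / ((n+1)(n+2)) * a_n.

Check with a_0 = 3, a_1 = -2 (apply the recurrence for n = 0, 1, 2, 3): a_0 = 3, a_1 = -2, a_2 = -21/2, a_3 = 10/3, a_4 = 63/8, a_5 = -2/3.

a_(n+2) = (2 n(n-1) - 3 n - 7) / ((n+1)(n+2)) * a_n; check: a_0 = 3, a_1 = -2, a_2 = -21/2, a_3 = 10/3, a_4 = 63/8, a_5 = -2/3


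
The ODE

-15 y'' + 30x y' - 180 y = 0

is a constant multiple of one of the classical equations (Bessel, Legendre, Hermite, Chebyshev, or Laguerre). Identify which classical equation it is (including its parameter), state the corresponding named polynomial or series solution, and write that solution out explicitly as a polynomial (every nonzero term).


All three coefficients share the factor -15; dividing through by -15 gives  y'' - 2x y' + 12 y = 0.
This matches the Hermite equation y'' - 2x y' + 2n y = 0 with 2n = 12, so n = 6; the polynomial solution is H_6(x).
With y = sum_k a_k x^k, matching x^k gives (k+2)(k+1) a_{k+2} = 2(k - n) a_k = 2(k - 6) a_k. The right side vanishes at k = 6, so the series with the parity of 6 terminates at degree 6.
Standard normalization: leading coefficient of H_n is 2^n, so a_6 = 2^6 = 64. Work downward with a_k = (k+1)(k+2) a_{k+2} / (2(k - n)):
  a_4 = (5)(6)(64) / (2(4 - 6)) = 1920/(-4) = -480
  a_2 = (3)(4)(-480) / (2(2 - 6)) = -5760/(-8) = 720
  a_0 = (1)(2)(720) / (2(0 - 6)) = 1440/(-12) = -120
Hence H_6(x) = 64 x^6 - 480 x^4 + 720 x^2 - 120.

H_6(x); series = 64 x^6 - 480 x^4 + 720 x^2 - 120


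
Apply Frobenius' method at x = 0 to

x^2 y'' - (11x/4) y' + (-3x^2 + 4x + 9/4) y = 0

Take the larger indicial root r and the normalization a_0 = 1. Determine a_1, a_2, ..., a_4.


Write in Frobenius form y'' + (p(x)/x) y' + (q(x)/x^2) y = 0:
  p(x) = -11/4,  q(x) = -3x^2 + 4x + 9/4.
Indicial equation: r(r-1) + (-11/4) r + (9/4) = 0 -> roots r_1 = 3, r_2 = 3/4.
Take r = r_1 = 3. Let y(x) = x^r sum_{n>=0} a_n x^n with a_0 = 1.
Substitute y = x^r sum a_n x^n and match x^{r+n}. The recurrence is
  D(n) a_n + 4 a_{n-1} - 3 a_{n-2} = 0,  where D(n) = (r+n)(r+n-1) + (-11/4)(r+n) + (9/4).
  a_n = [-4 a_{n-1} + 3 a_{n-2}] / D(n).
Since the indicial polynomial factors as (r - r_1)(r - r_2), D(n) = (r_1 + n - r_1)(r_1 + n - r_2) = n(n + 9/4).
Evaluating step by step (a_0 = 1):
  n = 1: D(1) = 1(1 + 9/4) = 13/4; numerator = -4(1) = -4; a_1 = (-4)/(13/4) = -16/13
  n = 2: D(2) = 2(2 + 9/4) = 17/2; numerator = -4(-16/13) + 3(1) = 103/13; a_2 = (103/13)/(17/2) = 206/221
  n = 3: D(3) = 3(3 + 9/4) = 63/4; numerator = -4(206/221) + 3(-16/13) = -1640/221; a_3 = (-1640/221)/(63/4) = -6560/13923
  n = 4: D(4) = 4(4 + 9/4) = 25; numerator = -4(-6560/13923) + 3(206/221) = 65174/13923; a_4 = (65174/13923)/(25) = 65174/348075

r = 3; a_0 = 1; a_1 = -16/13; a_2 = 206/221; a_3 = -6560/13923; a_4 = 65174/348075


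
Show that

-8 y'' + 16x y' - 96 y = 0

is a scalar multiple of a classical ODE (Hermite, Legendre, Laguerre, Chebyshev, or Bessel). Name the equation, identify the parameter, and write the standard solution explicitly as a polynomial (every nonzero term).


All three coefficients share the factor -8; dividing through by -8 gives  y'' - 2x y' + 12 y = 0.
This matches the Hermite equation y'' - 2x y' + 2n y = 0 with 2n = 12, so n = 6; the polynomial solution is H_6(x).
With y = sum_k a_k x^k, matching x^k gives (k+2)(k+1) a_{k+2} = 2(k - n) a_k = 2(k - 6) a_k. The right side vanishes at k = 6, so the series with the parity of 6 terminates at degree 6.
Standard normalization: leading coefficient of H_n is 2^n, so a_6 = 2^6 = 64. Work downward with a_k = (k+1)(k+2) a_{k+2} / (2(k - n)):
  a_4 = (5)(6)(64) / (2(4 - 6)) = 1920/(-4) = -480
  a_2 = (3)(4)(-480) / (2(2 - 6)) = -5760/(-8) = 720
  a_0 = (1)(2)(720) / (2(0 - 6)) = 1440/(-12) = -120
Hence H_6(x) = 64 x^6 - 480 x^4 + 720 x^2 - 120.

H_6(x); series = 64 x^6 - 480 x^4 + 720 x^2 - 120


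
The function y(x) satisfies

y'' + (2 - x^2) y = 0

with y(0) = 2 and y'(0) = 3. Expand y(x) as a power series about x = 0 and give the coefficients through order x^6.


Ansatz: y(x) = sum_{n>=0} a_n x^n, so y'(x) = sum_{n>=1} n a_n x^(n-1) and y''(x) = sum_{n>=2} n(n-1) a_n x^(n-2).
Substitute into P(x) y'' + Q(x) y' + R(x) y = 0 with P(x) = 1, Q(x) = 0, R(x) = 2 - x^2, and match powers of x.
Initial conditions: a_0 = 2, a_1 = 3.
Setting the coefficient of each power of x to zero and solving order by order (substituting the coefficients already found):
  x^0: 2 a_2 + 2 a_0 = 0  ->  2 a_2 = -2 a_0 = -4  ->  a_2 = -2
  x^1: 6 a_3 + 2 a_1 = 0  ->  6 a_3 = -2 a_1 = -6  ->  a_3 = -1
  x^2: 12 a_4 + 2 a_2 - a_0 = 0  ->  12 a_4 = -2 a_2 + a_0 = 6  ->  a_4 = 1/2
  x^3: 20 a_5 + 2 a_3 - a_1 = 0  ->  20 a_5 = -2 a_3 + a_1 = 5  ->  a_5 = 1/4
  x^4: 30 a_6 + 2 a_4 - a_2 = 0  ->  30 a_6 = -2 a_4 + a_2 = -3  ->  a_6 = -1/10
Truncated series: y(x) = 2 + 3 x - 2 x^2 - x^3 + (1/2) x^4 + (1/4) x^5 - (1/10) x^6 + O(x^7).

a_0 = 2; a_1 = 3; a_2 = -2; a_3 = -1; a_4 = 1/2; a_5 = 1/4; a_6 = -1/10


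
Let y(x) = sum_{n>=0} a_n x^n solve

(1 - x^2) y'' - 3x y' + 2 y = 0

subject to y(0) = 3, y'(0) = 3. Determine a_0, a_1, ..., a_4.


Ansatz: y(x) = sum_{n>=0} a_n x^n, so y'(x) = sum_{n>=1} n a_n x^(n-1) and y''(x) = sum_{n>=2} n(n-1) a_n x^(n-2).
Substitute into P(x) y'' + Q(x) y' + R(x) y = 0 with P(x) = 1 - x^2, Q(x) = -3x, R(x) = 2, and match powers of x.
Initial conditions: a_0 = 3, a_1 = 3.
Setting the coefficient of each power of x to zero and solving order by order (substituting the coefficients already found):
  x^0: 2 a_2 + 2 a_0 = 0  ->  2 a_2 = -2 a_0 = -6  ->  a_2 = -3
  x^1: 6 a_3 - a_1 = 0  ->  6 a_3 = a_1 = 3  ->  a_3 = 1/2
  x^2: 12 a_4 - 6 a_2 = 0  ->  12 a_4 = 6 a_2 = -18  ->  a_4 = -3/2
Truncated series: y(x) = 3 + 3 x - 3 x^2 + (1/2) x^3 - (3/2) x^4 + O(x^5).

a_0 = 3; a_1 = 3; a_2 = -3; a_3 = 1/2; a_4 = -3/2


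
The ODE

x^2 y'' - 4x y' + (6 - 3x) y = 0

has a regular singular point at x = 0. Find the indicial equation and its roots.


Divide by x^2 to reach normal form y'' + P_1(x) y' + P_2(x) y = 0 with P_1(x) = -4/x and P_2(x) = -3/x + 6/x^2.
x = 0 is a singular point because the y'-coefficient -4/x has a pole at x = 0 and the y-coefficient -3/x + 6/x^2 has a pole at x = 0.
It is a regular singular point because x P_1(x) = p(x) = -4 and x^2 P_2(x) = q(x) = 6 - 3x are polynomials, hence analytic at x = 0.
p(0) = -4,  q(0) = 6.
Indicial equation: r(r-1) + p(0) r + q(0) = 0, i.e. r^2 + (p(0) - 1) r + q(0) = 0, i.e. r^2 - 5 r + 6 = 0.
Discriminant: (-5)^2 - 4(6) = 1, so r = (5 ± 1)/2.
Solving: r_1 = 3, r_2 = 2.

indicial: r^2 - 5 r + 6 = 0; roots r_1 = 3, r_2 = 2


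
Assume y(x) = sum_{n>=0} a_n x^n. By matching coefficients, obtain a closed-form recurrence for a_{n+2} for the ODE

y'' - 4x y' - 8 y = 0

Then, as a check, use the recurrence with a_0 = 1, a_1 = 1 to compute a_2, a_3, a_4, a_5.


Substitute y = sum_n a_n x^n.
y''(x) has coefficient (n+2)(n+1) a_{n+2} at x^n;
-4 x y'(x) has coefficient -4 n a_n at x^n (shift);
-8 y(x) has coefficient -8 a_n at x^n.
Matching x^n: (n+2)(n+1) a_{n+2} + (-4n - 8) a_n = 0.
Thus a_{n+2} = (4n + 8) / ((n+1)(n+2)) * a_n.

Check with a_0 = 1, a_1 = 1 (apply the recurrence for n = 0, 1, 2, 3): a_0 = 1, a_1 = 1, a_2 = 4, a_3 = 2, a_4 = 16/3, a_5 = 2.

a_(n+2) = (4n + 8) / ((n+1)(n+2)) * a_n; check: a_0 = 1, a_1 = 1, a_2 = 4, a_3 = 2, a_4 = 16/3, a_5 = 2


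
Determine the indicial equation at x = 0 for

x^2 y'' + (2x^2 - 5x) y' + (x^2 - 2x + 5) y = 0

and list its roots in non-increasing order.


Divide by x^2 to reach normal form y'' + P_1(x) y' + P_2(x) y = 0 with P_1(x) = 2 - 5/x and P_2(x) = 1 - 2/x + 5/x^2.
x = 0 is a singular point because the y'-coefficient 2 - 5/x has a pole at x = 0 and the y-coefficient 1 - 2/x + 5/x^2 has a pole at x = 0.
It is a regular singular point because x P_1(x) = p(x) = 2x - 5 and x^2 P_2(x) = q(x) = x^2 - 2x + 5 are polynomials, hence analytic at x = 0.
p(0) = -5,  q(0) = 5.
Indicial equation: r(r-1) + p(0) r + q(0) = 0, i.e. r^2 + (p(0) - 1) r + q(0) = 0, i.e. r^2 - 6 r + 5 = 0.
Discriminant: (-6)^2 - 4(5) = 16, so r = (6 ± 4)/2.
Solving: r_1 = 5, r_2 = 1.

indicial: r^2 - 6 r + 5 = 0; roots r_1 = 5, r_2 = 1


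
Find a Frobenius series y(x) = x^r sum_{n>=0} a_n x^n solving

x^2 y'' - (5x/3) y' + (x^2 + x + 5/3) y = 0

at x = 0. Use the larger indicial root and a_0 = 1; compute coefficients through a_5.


Write in Frobenius form y'' + (p(x)/x) y' + (q(x)/x^2) y = 0:
  p(x) = -5/3,  q(x) = x^2 + x + 5/3.
Indicial equation: r(r-1) + (-5/3) r + (5/3) = 0 -> roots r_1 = 5/3, r_2 = 1.
Take r = r_1 = 5/3. Let y(x) = x^r sum_{n>=0} a_n x^n with a_0 = 1.
Substitute y = x^r sum a_n x^n and match x^{r+n}. The recurrence is
  D(n) a_n + 1 a_{n-1} + 1 a_{n-2} = 0,  where D(n) = (r+n)(r+n-1) + (-5/3)(r+n) + (5/3).
  a_n = [-1 a_{n-1} - 1 a_{n-2}] / D(n).
Since the indicial polynomial factors as (r - r_1)(r - r_2), D(n) = (r_1 + n - r_1)(r_1 + n - r_2) = n(n + 2/3).
Evaluating step by step (a_0 = 1):
  n = 1: D(1) = 1(1 + 2/3) = 5/3; numerator = -1(1) = -1; a_1 = (-1)/(5/3) = -3/5
  n = 2: D(2) = 2(2 + 2/3) = 16/3; numerator = -1(-3/5) - 1(1) = -2/5; a_2 = (-2/5)/(16/3) = -3/40
  n = 3: D(3) = 3(3 + 2/3) = 11; numerator = -1(-3/40) - 1(-3/5) = 27/40; a_3 = (27/40)/(11) = 27/440
  n = 4: D(4) = 4(4 + 2/3) = 56/3; numerator = -1(27/440) - 1(-3/40) = 3/220; a_4 = (3/220)/(56/3) = 9/12320
  n = 5: D(5) = 5(5 + 2/3) = 85/3; numerator = -1(9/12320) - 1(27/440) = -153/2464; a_5 = (-153/2464)/(85/3) = -27/12320

r = 5/3; a_0 = 1; a_1 = -3/5; a_2 = -3/40; a_3 = 27/440; a_4 = 9/12320; a_5 = -27/12320


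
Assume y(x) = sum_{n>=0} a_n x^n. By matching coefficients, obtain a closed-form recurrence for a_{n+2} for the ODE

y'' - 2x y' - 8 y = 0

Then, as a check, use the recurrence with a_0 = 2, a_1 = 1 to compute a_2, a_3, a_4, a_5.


Substitute y = sum_n a_n x^n.
y''(x) has coefficient (n+2)(n+1) a_{n+2} at x^n;
-2 x y'(x) has coefficient -2 n a_n at x^n (shift);
-8 y(x) has coefficient -8 a_n at x^n.
Matching x^n: (n+2)(n+1) a_{n+2} + (-2n - 8) a_n = 0.
Thus a_{n+2} = (2n + 8) / ((n+1)(n+2)) * a_n.

Check with a_0 = 2, a_1 = 1 (apply the recurrence for n = 0, 1, 2, 3): a_0 = 2, a_1 = 1, a_2 = 8, a_3 = 5/3, a_4 = 8, a_5 = 7/6.

a_(n+2) = (2n + 8) / ((n+1)(n+2)) * a_n; check: a_0 = 2, a_1 = 1, a_2 = 8, a_3 = 5/3, a_4 = 8, a_5 = 7/6


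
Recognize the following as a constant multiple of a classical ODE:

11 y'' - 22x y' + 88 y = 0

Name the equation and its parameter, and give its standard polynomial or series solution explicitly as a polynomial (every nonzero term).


All three coefficients share the factor 11; dividing through by 11 gives  y'' - 2x y' + 8 y = 0.
This matches the Hermite equation y'' - 2x y' + 2n y = 0 with 2n = 8, so n = 4; the polynomial solution is H_4(x).
With y = sum_k a_k x^k, matching x^k gives (k+2)(k+1) a_{k+2} = 2(k - n) a_k = 2(k - 4) a_k. The right side vanishes at k = 4, so the series with the parity of 4 terminates at degree 4.
Standard normalization: leading coefficient of H_n is 2^n, so a_4 = 2^4 = 16. Work downward with a_k = (k+1)(k+2) a_{k+2} / (2(k - n)):
  a_2 = (3)(4)(16) / (2(2 - 4)) = 192/(-4) = -48
  a_0 = (1)(2)(-48) / (2(0 - 4)) = -96/(-8) = 12
Hence H_4(x) = 16 x^4 - 48 x^2 + 12.

H_4(x); series = 16 x^4 - 48 x^2 + 12


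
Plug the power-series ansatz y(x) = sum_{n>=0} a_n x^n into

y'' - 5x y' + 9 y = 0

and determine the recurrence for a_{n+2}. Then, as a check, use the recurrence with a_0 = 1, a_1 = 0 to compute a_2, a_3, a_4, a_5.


Substitute y = sum_n a_n x^n.
y''(x) has coefficient (n+2)(n+1) a_{n+2} at x^n;
-5 x y'(x) has coefficient -5 n a_n at x^n (shift);
9 y(x) has coefficient 9 a_n at x^n.
Matching x^n: (n+2)(n+1) a_{n+2} + (-5n + 9) a_n = 0.
Thus a_{n+2} = (5n - 9) / ((n+1)(n+2)) * a_n.

Check with a_0 = 1, a_1 = 0 (apply the recurrence for n = 0, 1, 2, 3): a_0 = 1, a_1 = 0, a_2 = -9/2, a_3 = 0, a_4 = -3/8, a_5 = 0.

a_(n+2) = (5n - 9) / ((n+1)(n+2)) * a_n; check: a_0 = 1, a_1 = 0, a_2 = -9/2, a_3 = 0, a_4 = -3/8, a_5 = 0


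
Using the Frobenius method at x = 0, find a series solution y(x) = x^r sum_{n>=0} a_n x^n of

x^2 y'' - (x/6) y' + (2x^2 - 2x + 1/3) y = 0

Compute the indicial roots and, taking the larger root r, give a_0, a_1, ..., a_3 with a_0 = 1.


Write in Frobenius form y'' + (p(x)/x) y' + (q(x)/x^2) y = 0:
  p(x) = -1/6,  q(x) = 2x^2 - 2x + 1/3.
Indicial equation: r(r-1) + (-1/6) r + (1/3) = 0 -> roots r_1 = 2/3, r_2 = 1/2.
Take r = r_1 = 2/3. Let y(x) = x^r sum_{n>=0} a_n x^n with a_0 = 1.
Substitute y = x^r sum a_n x^n and match x^{r+n}. The recurrence is
  D(n) a_n - 2 a_{n-1} + 2 a_{n-2} = 0,  where D(n) = (r+n)(r+n-1) + (-1/6)(r+n) + (1/3).
  a_n = [2 a_{n-1} - 2 a_{n-2}] / D(n).
Since the indicial polynomial factors as (r - r_1)(r - r_2), D(n) = (r_1 + n - r_1)(r_1 + n - r_2) = n(n + 1/6).
Evaluating step by step (a_0 = 1):
  n = 1: D(1) = 1(1 + 1/6) = 7/6; numerator = 2(1) = 2; a_1 = (2)/(7/6) = 12/7
  n = 2: D(2) = 2(2 + 1/6) = 13/3; numerator = 2(12/7) - 2(1) = 10/7; a_2 = (10/7)/(13/3) = 30/91
  n = 3: D(3) = 3(3 + 1/6) = 19/2; numerator = 2(30/91) - 2(12/7) = -36/13; a_3 = (-36/13)/(19/2) = -72/247

r = 2/3; a_0 = 1; a_1 = 12/7; a_2 = 30/91; a_3 = -72/247


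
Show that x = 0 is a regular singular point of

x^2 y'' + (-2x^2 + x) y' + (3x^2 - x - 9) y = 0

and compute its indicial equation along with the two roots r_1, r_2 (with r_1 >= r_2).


Divide by x^2 to reach normal form y'' + P_1(x) y' + P_2(x) y = 0 with P_1(x) = -2 + 1/x and P_2(x) = 3 - 1/x - 9/x^2.
x = 0 is a singular point because the y'-coefficient -2 + 1/x has a pole at x = 0 and the y-coefficient 3 - 1/x - 9/x^2 has a pole at x = 0.
It is a regular singular point because x P_1(x) = p(x) = 1 - 2x and x^2 P_2(x) = q(x) = 3x^2 - x - 9 are polynomials, hence analytic at x = 0.
p(0) = 1,  q(0) = -9.
Indicial equation: r(r-1) + p(0) r + q(0) = 0, i.e. r^2 + (p(0) - 1) r + q(0) = 0, i.e. r^2 - 9 = 0.
Discriminant: (0)^2 - 4(-9) = 36, so r = (0 ± 6)/2.
Solving: r_1 = 3, r_2 = -3.

indicial: r^2 - 9 = 0; roots r_1 = 3, r_2 = -3


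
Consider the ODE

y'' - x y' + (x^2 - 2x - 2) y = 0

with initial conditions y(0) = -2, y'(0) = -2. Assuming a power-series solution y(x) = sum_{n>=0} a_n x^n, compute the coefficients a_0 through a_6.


Ansatz: y(x) = sum_{n>=0} a_n x^n, so y'(x) = sum_{n>=1} n a_n x^(n-1) and y''(x) = sum_{n>=2} n(n-1) a_n x^(n-2).
Substitute into P(x) y'' + Q(x) y' + R(x) y = 0 with P(x) = 1, Q(x) = -x, R(x) = x^2 - 2x - 2, and match powers of x.
Initial conditions: a_0 = -2, a_1 = -2.
Setting the coefficient of each power of x to zero and solving order by order (substituting the coefficients already found):
  x^0: 2 a_2 - 2 a_0 = 0  ->  2 a_2 = 2 a_0 = -4  ->  a_2 = -2
  x^1: 6 a_3 - 3 a_1 - 2 a_0 = 0  ->  6 a_3 = 3 a_1 + 2 a_0 = -10  ->  a_3 = -5/3
  x^2: 12 a_4 - 4 a_2 - 2 a_1 + a_0 = 0  ->  12 a_4 = 4 a_2 + 2 a_1 - a_0 = -10  ->  a_4 = -5/6
  x^3: 20 a_5 - 5 a_3 - 2 a_2 + a_1 = 0  ->  20 a_5 = 5 a_3 + 2 a_2 - a_1 = -31/3  ->  a_5 = -31/60
  x^4: 30 a_6 - 6 a_4 - 2 a_3 + a_2 = 0  ->  30 a_6 = 6 a_4 + 2 a_3 - a_2 = -19/3  ->  a_6 = -19/90
Truncated series: y(x) = -2 - 2 x - 2 x^2 - (5/3) x^3 - (5/6) x^4 - (31/60) x^5 - (19/90) x^6 + O(x^7).

a_0 = -2; a_1 = -2; a_2 = -2; a_3 = -5/3; a_4 = -5/6; a_5 = -31/60; a_6 = -19/90


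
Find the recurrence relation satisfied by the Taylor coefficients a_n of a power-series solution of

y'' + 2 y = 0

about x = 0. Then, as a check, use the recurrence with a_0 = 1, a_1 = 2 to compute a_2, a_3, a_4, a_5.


Substitute y = sum_n a_n x^n into y'' + (const) y = 0.
y''(x) = sum_{n>=0} (n+2)(n+1) a_{n+2} x^n.
The ODE becomes sum_n [(n+2)(n+1) a_{n+2} + 2 a_n] x^n = 0.
Setting each coefficient to zero gives the recurrence:
  (n+2)(n+1) a_{n+2} + 2 a_n = 0,
  a_{n+2} = -2 / ((n+1)(n+2)) a_n.

Check with a_0 = 1, a_1 = 2 (apply the recurrence for n = 0, 1, 2, 3): a_0 = 1, a_1 = 2, a_2 = -1, a_3 = -2/3, a_4 = 1/6, a_5 = 1/15.

a_{n+2} = -2/((n+1)(n+2)) * a_n; check: a_0 = 1, a_1 = 2, a_2 = -1, a_3 = -2/3, a_4 = 1/6, a_5 = 1/15


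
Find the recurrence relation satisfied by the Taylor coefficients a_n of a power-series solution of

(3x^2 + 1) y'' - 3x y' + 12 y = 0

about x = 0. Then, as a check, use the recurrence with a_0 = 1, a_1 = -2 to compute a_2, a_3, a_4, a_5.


Substitute y = sum_n a_n x^n.
(1 + 3 x^2) y'' contributes (n+2)(n+1) a_{n+2} + 3 n(n-1) a_n at x^n.
-3 x y'(x) contributes -3 n a_n at x^n.
12 y(x) contributes 12 a_n at x^n.
Matching x^n: (n+2)(n+1) a_{n+2} + (3 n(n-1) - 3 n + 12) a_n = 0.
Thus a_{n+2} = (-3 n(n-1) + 3 n - 12) / ((n+1)(n+2)) * a_n.

Check with a_0 = 1, a_1 = -2 (apply the recurrence for n = 0, 1, 2, 3): a_0 = 1, a_1 = -2, a_2 = -6, a_3 = 3, a_4 = 6, a_5 = -63/20.

a_(n+2) = (-3 n(n-1) + 3 n - 12) / ((n+1)(n+2)) * a_n; check: a_0 = 1, a_1 = -2, a_2 = -6, a_3 = 3, a_4 = 6, a_5 = -63/20


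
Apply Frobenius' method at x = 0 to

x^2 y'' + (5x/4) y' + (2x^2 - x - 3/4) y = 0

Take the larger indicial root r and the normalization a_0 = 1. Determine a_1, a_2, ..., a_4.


Write in Frobenius form y'' + (p(x)/x) y' + (q(x)/x^2) y = 0:
  p(x) = 5/4,  q(x) = 2x^2 - x - 3/4.
Indicial equation: r(r-1) + (5/4) r + (-3/4) = 0 -> roots r_1 = 3/4, r_2 = -1.
Take r = r_1 = 3/4. Let y(x) = x^r sum_{n>=0} a_n x^n with a_0 = 1.
Substitute y = x^r sum a_n x^n and match x^{r+n}. The recurrence is
  D(n) a_n - 1 a_{n-1} + 2 a_{n-2} = 0,  where D(n) = (r+n)(r+n-1) + (5/4)(r+n) + (-3/4).
  a_n = [1 a_{n-1} - 2 a_{n-2}] / D(n).
Since the indicial polynomial factors as (r - r_1)(r - r_2), D(n) = (r_1 + n - r_1)(r_1 + n - r_2) = n(n + 7/4).
Evaluating step by step (a_0 = 1):
  n = 1: D(1) = 1(1 + 7/4) = 11/4; numerator = 1(1) = 1; a_1 = (1)/(11/4) = 4/11
  n = 2: D(2) = 2(2 + 7/4) = 15/2; numerator = 1(4/11) - 2(1) = -18/11; a_2 = (-18/11)/(15/2) = -12/55
  n = 3: D(3) = 3(3 + 7/4) = 57/4; numerator = 1(-12/55) - 2(4/11) = -52/55; a_3 = (-52/55)/(57/4) = -208/3135
  n = 4: D(4) = 4(4 + 7/4) = 23; numerator = 1(-208/3135) - 2(-12/55) = 232/627; a_4 = (232/627)/(23) = 232/14421

r = 3/4; a_0 = 1; a_1 = 4/11; a_2 = -12/55; a_3 = -208/3135; a_4 = 232/14421


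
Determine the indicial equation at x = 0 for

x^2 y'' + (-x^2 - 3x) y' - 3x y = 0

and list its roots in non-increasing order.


Divide by x^2 to reach normal form y'' + P_1(x) y' + P_2(x) y = 0 with P_1(x) = -1 - 3/x and P_2(x) = -3/x.
x = 0 is a singular point because the y'-coefficient -1 - 3/x has a pole at x = 0 and the y-coefficient -3/x has a pole at x = 0.
It is a regular singular point because x P_1(x) = p(x) = -x - 3 and x^2 P_2(x) = q(x) = -3x are polynomials, hence analytic at x = 0.
p(0) = -3,  q(0) = 0.
Indicial equation: r(r-1) + p(0) r + q(0) = 0, i.e. r^2 + (p(0) - 1) r + q(0) = 0, i.e. r^2 - 4 r = 0.
Discriminant: (-4)^2 - 4(0) = 16, so r = (4 ± 4)/2.
Solving: r_1 = 4, r_2 = 0.

indicial: r^2 - 4 r = 0; roots r_1 = 4, r_2 = 0


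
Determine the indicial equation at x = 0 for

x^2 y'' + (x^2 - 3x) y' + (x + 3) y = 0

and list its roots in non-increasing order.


Divide by x^2 to reach normal form y'' + P_1(x) y' + P_2(x) y = 0 with P_1(x) = 1 - 3/x and P_2(x) = 1/x + 3/x^2.
x = 0 is a singular point because the y'-coefficient 1 - 3/x has a pole at x = 0 and the y-coefficient 1/x + 3/x^2 has a pole at x = 0.
It is a regular singular point because x P_1(x) = p(x) = x - 3 and x^2 P_2(x) = q(x) = x + 3 are polynomials, hence analytic at x = 0.
p(0) = -3,  q(0) = 3.
Indicial equation: r(r-1) + p(0) r + q(0) = 0, i.e. r^2 + (p(0) - 1) r + q(0) = 0, i.e. r^2 - 4 r + 3 = 0.
Discriminant: (-4)^2 - 4(3) = 4, so r = (4 ± 2)/2.
Solving: r_1 = 3, r_2 = 1.

indicial: r^2 - 4 r + 3 = 0; roots r_1 = 3, r_2 = 1


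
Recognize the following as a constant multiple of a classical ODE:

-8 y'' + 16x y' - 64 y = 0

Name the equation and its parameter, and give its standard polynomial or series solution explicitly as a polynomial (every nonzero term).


All three coefficients share the factor -8; dividing through by -8 gives  y'' - 2x y' + 8 y = 0.
This matches the Hermite equation y'' - 2x y' + 2n y = 0 with 2n = 8, so n = 4; the polynomial solution is H_4(x).
With y = sum_k a_k x^k, matching x^k gives (k+2)(k+1) a_{k+2} = 2(k - n) a_k = 2(k - 4) a_k. The right side vanishes at k = 4, so the series with the parity of 4 terminates at degree 4.
Standard normalization: leading coefficient of H_n is 2^n, so a_4 = 2^4 = 16. Work downward with a_k = (k+1)(k+2) a_{k+2} / (2(k - n)):
  a_2 = (3)(4)(16) / (2(2 - 4)) = 192/(-4) = -48
  a_0 = (1)(2)(-48) / (2(0 - 4)) = -96/(-8) = 12
Hence H_4(x) = 16 x^4 - 48 x^2 + 12.

H_4(x); series = 16 x^4 - 48 x^2 + 12


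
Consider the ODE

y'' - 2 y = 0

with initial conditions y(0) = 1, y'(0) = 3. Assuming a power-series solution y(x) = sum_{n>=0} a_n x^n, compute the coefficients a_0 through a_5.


Ansatz: y(x) = sum_{n>=0} a_n x^n, so y'(x) = sum_{n>=1} n a_n x^(n-1) and y''(x) = sum_{n>=2} n(n-1) a_n x^(n-2).
Substitute into P(x) y'' + Q(x) y' + R(x) y = 0 with P(x) = 1, Q(x) = 0, R(x) = -2, and match powers of x.
Initial conditions: a_0 = 1, a_1 = 3.
Setting the coefficient of each power of x to zero and solving order by order (substituting the coefficients already found):
  x^0: 2 a_2 - 2 a_0 = 0  ->  2 a_2 = 2 a_0 = 2  ->  a_2 = 1
  x^1: 6 a_3 - 2 a_1 = 0  ->  6 a_3 = 2 a_1 = 6  ->  a_3 = 1
  x^2: 12 a_4 - 2 a_2 = 0  ->  12 a_4 = 2 a_2 = 2  ->  a_4 = 1/6
  x^3: 20 a_5 - 2 a_3 = 0  ->  20 a_5 = 2 a_3 = 2  ->  a_5 = 1/10
Truncated series: y(x) = 1 + 3 x + x^2 + x^3 + (1/6) x^4 + (1/10) x^5 + O(x^6).

a_0 = 1; a_1 = 3; a_2 = 1; a_3 = 1; a_4 = 1/6; a_5 = 1/10


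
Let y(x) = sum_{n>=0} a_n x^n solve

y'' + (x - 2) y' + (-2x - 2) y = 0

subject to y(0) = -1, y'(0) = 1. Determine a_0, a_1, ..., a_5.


Ansatz: y(x) = sum_{n>=0} a_n x^n, so y'(x) = sum_{n>=1} n a_n x^(n-1) and y''(x) = sum_{n>=2} n(n-1) a_n x^(n-2).
Substitute into P(x) y'' + Q(x) y' + R(x) y = 0 with P(x) = 1, Q(x) = x - 2, R(x) = -2x - 2, and match powers of x.
Initial conditions: a_0 = -1, a_1 = 1.
Setting the coefficient of each power of x to zero and solving order by order (substituting the coefficients already found):
  x^0: 2 a_2 - 2 a_1 - 2 a_0 = 0  ->  2 a_2 = 2 a_1 + 2 a_0 = 0  ->  a_2 = 0
  x^1: 6 a_3 - 4 a_2 - a_1 - 2 a_0 = 0  ->  6 a_3 = 4 a_2 + a_1 + 2 a_0 = -1  ->  a_3 = -1/6
  x^2: 12 a_4 - 6 a_3 - 2 a_1 = 0  ->  12 a_4 = 6 a_3 + 2 a_1 = 1  ->  a_4 = 1/12
  x^3: 20 a_5 - 8 a_4 + a_3 - 2 a_2 = 0  ->  20 a_5 = 8 a_4 - a_3 + 2 a_2 = 5/6  ->  a_5 = 1/24
Truncated series: y(x) = -1 + x - (1/6) x^3 + (1/12) x^4 + (1/24) x^5 + O(x^6).

a_0 = -1; a_1 = 1; a_2 = 0; a_3 = -1/6; a_4 = 1/12; a_5 = 1/24


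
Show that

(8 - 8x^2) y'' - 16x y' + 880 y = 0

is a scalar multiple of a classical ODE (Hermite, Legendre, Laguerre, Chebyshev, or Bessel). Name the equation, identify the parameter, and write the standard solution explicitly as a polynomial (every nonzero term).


All three coefficients share the factor 8; dividing through by 8 gives  (1 - x^2) y'' - 2x y' + 110 y = 0.
This matches the Legendre equation (1 - x^2) y'' - 2x y' + n(n+1) y = 0 (note the -2x y' term) with n(n+1) = 110, so n = 10; the polynomial solution is P_10(x).
With y = sum_k a_k x^k, matching x^k gives (k+2)(k+1) a_{k+2} = [k(k+1) - n(n+1)] a_k = (k - 10)(k + 11) a_k. The right side vanishes at k = 10, so the series with the parity of 10 terminates at degree 10.
Standard normalization (P_n(1) = 1): leading coefficient (2n)!/(2^n (n!)^2) = 2432902008176640000/(1024*13168189440000) = 46189/256, so a_10 = 46189/256. Work downward with a_k = (k+1)(k+2) a_{k+2} / ((k - 10)(k + 11)):
  a_8 = (9)(10)(46189/256) / ((8 - 10)(8 + 11)) = (2078505/128)/(-38) = -109395/256
  a_6 = (7)(8)(-109395/256) / ((6 - 10)(6 + 11)) = (-765765/32)/(-68) = 45045/128
  a_4 = (5)(6)(45045/128) / ((4 - 10)(4 + 11)) = (675675/64)/(-90) = -15015/128
  a_2 = (3)(4)(-15015/128) / ((2 - 10)(2 + 11)) = (-45045/32)/(-104) = 3465/256
  a_0 = (1)(2)(3465/256) / ((0 - 10)(0 + 11)) = (3465/128)/(-110) = -63/256
Hence P_10(x) = 46189 x^10/256 - 109395 x^8/256 + 45045 x^6/128 - 15015 x^4/128 + 3465 x^2/256 - 63/256.

P_10(x); series = 46189 x^10/256 - 109395 x^8/256 + 45045 x^6/128 - 15015 x^4/128 + 3465 x^2/256 - 63/256


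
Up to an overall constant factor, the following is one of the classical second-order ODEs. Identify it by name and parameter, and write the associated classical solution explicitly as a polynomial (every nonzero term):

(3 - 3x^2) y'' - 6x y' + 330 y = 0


All three coefficients share the factor 3; dividing through by 3 gives  (1 - x^2) y'' - 2x y' + 110 y = 0.
This matches the Legendre equation (1 - x^2) y'' - 2x y' + n(n+1) y = 0 (note the -2x y' term) with n(n+1) = 110, so n = 10; the polynomial solution is P_10(x).
With y = sum_k a_k x^k, matching x^k gives (k+2)(k+1) a_{k+2} = [k(k+1) - n(n+1)] a_k = (k - 10)(k + 11) a_k. The right side vanishes at k = 10, so the series with the parity of 10 terminates at degree 10.
Standard normalization (P_n(1) = 1): leading coefficient (2n)!/(2^n (n!)^2) = 2432902008176640000/(1024*13168189440000) = 46189/256, so a_10 = 46189/256. Work downward with a_k = (k+1)(k+2) a_{k+2} / ((k - 10)(k + 11)):
  a_8 = (9)(10)(46189/256) / ((8 - 10)(8 + 11)) = (2078505/128)/(-38) = -109395/256
  a_6 = (7)(8)(-109395/256) / ((6 - 10)(6 + 11)) = (-765765/32)/(-68) = 45045/128
  a_4 = (5)(6)(45045/128) / ((4 - 10)(4 + 11)) = (675675/64)/(-90) = -15015/128
  a_2 = (3)(4)(-15015/128) / ((2 - 10)(2 + 11)) = (-45045/32)/(-104) = 3465/256
  a_0 = (1)(2)(3465/256) / ((0 - 10)(0 + 11)) = (3465/128)/(-110) = -63/256
Hence P_10(x) = 46189 x^10/256 - 109395 x^8/256 + 45045 x^6/128 - 15015 x^4/128 + 3465 x^2/256 - 63/256.

P_10(x); series = 46189 x^10/256 - 109395 x^8/256 + 45045 x^6/128 - 15015 x^4/128 + 3465 x^2/256 - 63/256


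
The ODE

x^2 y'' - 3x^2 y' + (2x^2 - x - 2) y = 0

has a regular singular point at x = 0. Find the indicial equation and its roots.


Divide by x^2 to reach normal form y'' + P_1(x) y' + P_2(x) y = 0 with P_1(x) = -3 and P_2(x) = 2 - 1/x - 2/x^2.
x = 0 is a singular point because the y-coefficient 2 - 1/x - 2/x^2 has a pole at x = 0.
It is a regular singular point because x P_1(x) = p(x) = -3x and x^2 P_2(x) = q(x) = 2x^2 - x - 2 are polynomials, hence analytic at x = 0.
p(0) = 0,  q(0) = -2.
Indicial equation: r(r-1) + p(0) r + q(0) = 0, i.e. r^2 + (p(0) - 1) r + q(0) = 0, i.e. r^2 - 1 r - 2 = 0.
Discriminant: (-1)^2 - 4(-2) = 9, so r = (1 ± 3)/2.
Solving: r_1 = 2, r_2 = -1.

indicial: r^2 - 1 r - 2 = 0; roots r_1 = 2, r_2 = -1


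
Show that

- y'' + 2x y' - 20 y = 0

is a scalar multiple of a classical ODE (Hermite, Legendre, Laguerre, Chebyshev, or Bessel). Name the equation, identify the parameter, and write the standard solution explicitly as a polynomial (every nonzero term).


All three coefficients share the factor -1; dividing through by -1 gives  y'' - 2x y' + 20 y = 0.
This matches the Hermite equation y'' - 2x y' + 2n y = 0 with 2n = 20, so n = 10; the polynomial solution is H_10(x).
With y = sum_k a_k x^k, matching x^k gives (k+2)(k+1) a_{k+2} = 2(k - n) a_k = 2(k - 10) a_k. The right side vanishes at k = 10, so the series with the parity of 10 terminates at degree 10.
Standard normalization: leading coefficient of H_n is 2^n, so a_10 = 2^10 = 1024. Work downward with a_k = (k+1)(k+2) a_{k+2} / (2(k - n)):
  a_8 = (9)(10)(1024) / (2(8 - 10)) = 92160/(-4) = -23040
  a_6 = (7)(8)(-23040) / (2(6 - 10)) = -1290240/(-8) = 161280
  a_4 = (5)(6)(161280) / (2(4 - 10)) = 4838400/(-12) = -403200
  a_2 = (3)(4)(-403200) / (2(2 - 10)) = -4838400/(-16) = 302400
  a_0 = (1)(2)(302400) / (2(0 - 10)) = 604800/(-20) = -30240
Hence H_10(x) = 1024 x^10 - 23040 x^8 + 161280 x^6 - 403200 x^4 + 302400 x^2 - 30240.

H_10(x); series = 1024 x^10 - 23040 x^8 + 161280 x^6 - 403200 x^4 + 302400 x^2 - 30240


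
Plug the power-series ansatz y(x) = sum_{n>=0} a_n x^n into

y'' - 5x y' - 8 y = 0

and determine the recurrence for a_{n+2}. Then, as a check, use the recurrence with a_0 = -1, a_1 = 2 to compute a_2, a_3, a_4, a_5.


Substitute y = sum_n a_n x^n.
y''(x) has coefficient (n+2)(n+1) a_{n+2} at x^n;
-5 x y'(x) has coefficient -5 n a_n at x^n (shift);
-8 y(x) has coefficient -8 a_n at x^n.
Matching x^n: (n+2)(n+1) a_{n+2} + (-5n - 8) a_n = 0.
Thus a_{n+2} = (5n + 8) / ((n+1)(n+2)) * a_n.

Check with a_0 = -1, a_1 = 2 (apply the recurrence for n = 0, 1, 2, 3): a_0 = -1, a_1 = 2, a_2 = -4, a_3 = 13/3, a_4 = -6, a_5 = 299/60.

a_(n+2) = (5n + 8) / ((n+1)(n+2)) * a_n; check: a_0 = -1, a_1 = 2, a_2 = -4, a_3 = 13/3, a_4 = -6, a_5 = 299/60


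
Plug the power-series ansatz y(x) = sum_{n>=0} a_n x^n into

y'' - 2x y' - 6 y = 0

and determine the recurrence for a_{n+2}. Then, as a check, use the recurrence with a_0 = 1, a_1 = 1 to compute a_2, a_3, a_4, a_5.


Substitute y = sum_n a_n x^n.
y''(x) has coefficient (n+2)(n+1) a_{n+2} at x^n;
-2 x y'(x) has coefficient -2 n a_n at x^n (shift);
-6 y(x) has coefficient -6 a_n at x^n.
Matching x^n: (n+2)(n+1) a_{n+2} + (-2n - 6) a_n = 0.
Thus a_{n+2} = (2n + 6) / ((n+1)(n+2)) * a_n.

Check with a_0 = 1, a_1 = 1 (apply the recurrence for n = 0, 1, 2, 3): a_0 = 1, a_1 = 1, a_2 = 3, a_3 = 4/3, a_4 = 5/2, a_5 = 4/5.

a_(n+2) = (2n + 6) / ((n+1)(n+2)) * a_n; check: a_0 = 1, a_1 = 1, a_2 = 3, a_3 = 4/3, a_4 = 5/2, a_5 = 4/5


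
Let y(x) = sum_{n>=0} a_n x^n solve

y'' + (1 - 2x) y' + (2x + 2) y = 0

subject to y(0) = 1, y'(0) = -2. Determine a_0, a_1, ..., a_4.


Ansatz: y(x) = sum_{n>=0} a_n x^n, so y'(x) = sum_{n>=1} n a_n x^(n-1) and y''(x) = sum_{n>=2} n(n-1) a_n x^(n-2).
Substitute into P(x) y'' + Q(x) y' + R(x) y = 0 with P(x) = 1, Q(x) = 1 - 2x, R(x) = 2x + 2, and match powers of x.
Initial conditions: a_0 = 1, a_1 = -2.
Setting the coefficient of each power of x to zero and solving order by order (substituting the coefficients already found):
  x^0: 2 a_2 + a_1 + 2 a_0 = 0  ->  2 a_2 = -a_1 - 2 a_0 = 0  ->  a_2 = 0
  x^1: 6 a_3 + 2 a_2 + 2 a_0 = 0  ->  6 a_3 = -2 a_2 - 2 a_0 = -2  ->  a_3 = -1/3
  x^2: 12 a_4 + 3 a_3 - 2 a_2 + 2 a_1 = 0  ->  12 a_4 = -3 a_3 + 2 a_2 - 2 a_1 = 5  ->  a_4 = 5/12
Truncated series: y(x) = 1 - 2 x - (1/3) x^3 + (5/12) x^4 + O(x^5).

a_0 = 1; a_1 = -2; a_2 = 0; a_3 = -1/3; a_4 = 5/12


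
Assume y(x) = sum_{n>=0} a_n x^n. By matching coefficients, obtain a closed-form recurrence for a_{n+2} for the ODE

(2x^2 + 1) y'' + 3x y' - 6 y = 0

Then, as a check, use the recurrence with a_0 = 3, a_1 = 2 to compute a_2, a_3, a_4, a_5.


Substitute y = sum_n a_n x^n.
(1 + 2 x^2) y'' contributes (n+2)(n+1) a_{n+2} + 2 n(n-1) a_n at x^n.
3 x y'(x) contributes 3 n a_n at x^n.
-6 y(x) contributes -6 a_n at x^n.
Matching x^n: (n+2)(n+1) a_{n+2} + (2 n(n-1) + 3 n - 6) a_n = 0.
Thus a_{n+2} = (-2 n(n-1) - 3 n + 6) / ((n+1)(n+2)) * a_n.

Check with a_0 = 3, a_1 = 2 (apply the recurrence for n = 0, 1, 2, 3): a_0 = 3, a_1 = 2, a_2 = 9, a_3 = 1, a_4 = -3, a_5 = -3/4.

a_(n+2) = (-2 n(n-1) - 3 n + 6) / ((n+1)(n+2)) * a_n; check: a_0 = 3, a_1 = 2, a_2 = 9, a_3 = 1, a_4 = -3, a_5 = -3/4


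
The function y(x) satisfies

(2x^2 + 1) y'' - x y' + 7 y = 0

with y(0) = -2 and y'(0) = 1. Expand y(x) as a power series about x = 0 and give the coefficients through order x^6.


Ansatz: y(x) = sum_{n>=0} a_n x^n, so y'(x) = sum_{n>=1} n a_n x^(n-1) and y''(x) = sum_{n>=2} n(n-1) a_n x^(n-2).
Substitute into P(x) y'' + Q(x) y' + R(x) y = 0 with P(x) = 2x^2 + 1, Q(x) = -x, R(x) = 7, and match powers of x.
Initial conditions: a_0 = -2, a_1 = 1.
Setting the coefficient of each power of x to zero and solving order by order (substituting the coefficients already found):
  x^0: 2 a_2 + 7 a_0 = 0  ->  2 a_2 = -7 a_0 = 14  ->  a_2 = 7
  x^1: 6 a_3 + 6 a_1 = 0  ->  6 a_3 = -6 a_1 = -6  ->  a_3 = -1
  x^2: 12 a_4 + 9 a_2 = 0  ->  12 a_4 = -9 a_2 = -63  ->  a_4 = -21/4
  x^3: 20 a_5 + 16 a_3 = 0  ->  20 a_5 = -16 a_3 = 16  ->  a_5 = 4/5
  x^4: 30 a_6 + 27 a_4 = 0  ->  30 a_6 = -27 a_4 = 567/4  ->  a_6 = 189/40
Truncated series: y(x) = -2 + x + 7 x^2 - x^3 - (21/4) x^4 + (4/5) x^5 + (189/40) x^6 + O(x^7).

a_0 = -2; a_1 = 1; a_2 = 7; a_3 = -1; a_4 = -21/4; a_5 = 4/5; a_6 = 189/40


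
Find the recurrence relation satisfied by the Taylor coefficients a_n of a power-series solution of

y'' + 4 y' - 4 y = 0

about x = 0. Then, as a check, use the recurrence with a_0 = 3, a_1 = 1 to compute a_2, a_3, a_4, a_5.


Substitute y = sum_n a_n x^n.
y''(x) has coefficient (n+2)(n+1) a_{n+2} at x^n;
4 y'(x) has coefficient 4 (n+1) a_{n+1} at x^n;
-4 y(x) has coefficient -4 a_n at x^n.
Matching x^n: (n+2)(n+1) a_{n+2} + 4 (n+1) a_{n+1} - 4 a_n = 0.
Thus a_{n+2} = [-4 (n+1) a_{n+1} + 4 a_n] / ((n+1)(n+2)).

Check with a_0 = 3, a_1 = 1 (apply the recurrence for n = 0, 1, 2, 3): a_0 = 3, a_1 = 1, a_2 = 4, a_3 = -14/3, a_4 = 6, a_5 = -86/15.

a_(n+2) = [-4 (n+1) a_(n+1) + 4 a_n] / ((n+1)(n+2)); check: a_0 = 3, a_1 = 1, a_2 = 4, a_3 = -14/3, a_4 = 6, a_5 = -86/15


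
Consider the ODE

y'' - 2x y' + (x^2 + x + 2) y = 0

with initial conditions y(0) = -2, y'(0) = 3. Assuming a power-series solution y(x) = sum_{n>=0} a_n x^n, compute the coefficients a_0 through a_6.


Ansatz: y(x) = sum_{n>=0} a_n x^n, so y'(x) = sum_{n>=1} n a_n x^(n-1) and y''(x) = sum_{n>=2} n(n-1) a_n x^(n-2).
Substitute into P(x) y'' + Q(x) y' + R(x) y = 0 with P(x) = 1, Q(x) = -2x, R(x) = x^2 + x + 2, and match powers of x.
Initial conditions: a_0 = -2, a_1 = 3.
Setting the coefficient of each power of x to zero and solving order by order (substituting the coefficients already found):
  x^0: 2 a_2 + 2 a_0 = 0  ->  2 a_2 = -2 a_0 = 4  ->  a_2 = 2
  x^1: 6 a_3 + a_0 = 0  ->  6 a_3 = -a_0 = 2  ->  a_3 = 1/3
  x^2: 12 a_4 - 2 a_2 + a_1 + a_0 = 0  ->  12 a_4 = 2 a_2 - a_1 - a_0 = 3  ->  a_4 = 1/4
  x^3: 20 a_5 - 4 a_3 + a_2 + a_1 = 0  ->  20 a_5 = 4 a_3 - a_2 - a_1 = -11/3  ->  a_5 = -11/60
  x^4: 30 a_6 - 6 a_4 + a_3 + a_2 = 0  ->  30 a_6 = 6 a_4 - a_3 - a_2 = -5/6  ->  a_6 = -1/36
Truncated series: y(x) = -2 + 3 x + 2 x^2 + (1/3) x^3 + (1/4) x^4 - (11/60) x^5 - (1/36) x^6 + O(x^7).

a_0 = -2; a_1 = 3; a_2 = 2; a_3 = 1/3; a_4 = 1/4; a_5 = -11/60; a_6 = -1/36


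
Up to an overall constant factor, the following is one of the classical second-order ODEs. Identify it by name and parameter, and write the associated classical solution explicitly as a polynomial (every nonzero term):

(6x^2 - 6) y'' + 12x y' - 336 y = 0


All three coefficients share the factor -6; dividing through by -6 gives  (1 - x^2) y'' - 2x y' + 56 y = 0.
This matches the Legendre equation (1 - x^2) y'' - 2x y' + n(n+1) y = 0 (note the -2x y' term) with n(n+1) = 56, so n = 7; the polynomial solution is P_7(x).
With y = sum_k a_k x^k, matching x^k gives (k+2)(k+1) a_{k+2} = [k(k+1) - n(n+1)] a_k = (k - 7)(k + 8) a_k. The right side vanishes at k = 7, so the series with the parity of 7 terminates at degree 7.
Standard normalization (P_n(1) = 1): leading coefficient (2n)!/(2^n (n!)^2) = 87178291200/(128*25401600) = 429/16, so a_7 = 429/16. Work downward with a_k = (k+1)(k+2) a_{k+2} / ((k - 7)(k + 8)):
  a_5 = (6)(7)(429/16) / ((5 - 7)(5 + 8)) = (9009/8)/(-26) = -693/16
  a_3 = (4)(5)(-693/16) / ((3 - 7)(3 + 8)) = (-3465/4)/(-44) = 315/16
  a_1 = (2)(3)(315/16) / ((1 - 7)(1 + 8)) = (945/8)/(-54) = -35/16
Hence P_7(x) = 429 x^7/16 - 693 x^5/16 + 315 x^3/16 - 35 x/16.

P_7(x); series = 429 x^7/16 - 693 x^5/16 + 315 x^3/16 - 35 x/16


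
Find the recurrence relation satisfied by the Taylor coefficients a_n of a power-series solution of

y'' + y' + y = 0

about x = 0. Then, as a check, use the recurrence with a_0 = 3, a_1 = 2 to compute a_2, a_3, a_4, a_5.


Substitute y = sum_n a_n x^n.
y''(x) has coefficient (n+2)(n+1) a_{n+2} at x^n;
y'(x) has coefficient (n+1) a_{n+1} at x^n;
y(x) has coefficient 1 a_n at x^n.
Matching x^n: (n+2)(n+1) a_{n+2} + (n+1) a_{n+1} + 1 a_n = 0.
Thus a_{n+2} = [-(n+1) a_{n+1} - 1 a_n] / ((n+1)(n+2)).

Check with a_0 = 3, a_1 = 2 (apply the recurrence for n = 0, 1, 2, 3): a_0 = 3, a_1 = 2, a_2 = -5/2, a_3 = 1/2, a_4 = 1/12, a_5 = -1/24.

a_(n+2) = [-(n+1) a_(n+1) - 1 a_n] / ((n+1)(n+2)); check: a_0 = 3, a_1 = 2, a_2 = -5/2, a_3 = 1/2, a_4 = 1/12, a_5 = -1/24


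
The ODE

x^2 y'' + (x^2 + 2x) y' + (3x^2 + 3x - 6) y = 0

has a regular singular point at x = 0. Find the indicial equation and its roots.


Divide by x^2 to reach normal form y'' + P_1(x) y' + P_2(x) y = 0 with P_1(x) = 1 + 2/x and P_2(x) = 3 + 3/x - 6/x^2.
x = 0 is a singular point because the y'-coefficient 1 + 2/x has a pole at x = 0 and the y-coefficient 3 + 3/x - 6/x^2 has a pole at x = 0.
It is a regular singular point because x P_1(x) = p(x) = x + 2 and x^2 P_2(x) = q(x) = 3x^2 + 3x - 6 are polynomials, hence analytic at x = 0.
p(0) = 2,  q(0) = -6.
Indicial equation: r(r-1) + p(0) r + q(0) = 0, i.e. r^2 + (p(0) - 1) r + q(0) = 0, i.e. r^2 + 1 r - 6 = 0.
Discriminant: (1)^2 - 4(-6) = 25, so r = (-1 ± 5)/2.
Solving: r_1 = 2, r_2 = -3.

indicial: r^2 + 1 r - 6 = 0; roots r_1 = 2, r_2 = -3


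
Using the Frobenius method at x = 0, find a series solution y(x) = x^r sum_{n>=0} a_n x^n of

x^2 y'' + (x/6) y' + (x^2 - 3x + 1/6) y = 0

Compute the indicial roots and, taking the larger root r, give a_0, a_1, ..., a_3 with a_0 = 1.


Write in Frobenius form y'' + (p(x)/x) y' + (q(x)/x^2) y = 0:
  p(x) = 1/6,  q(x) = x^2 - 3x + 1/6.
Indicial equation: r(r-1) + (1/6) r + (1/6) = 0 -> roots r_1 = 1/2, r_2 = 1/3.
Take r = r_1 = 1/2. Let y(x) = x^r sum_{n>=0} a_n x^n with a_0 = 1.
Substitute y = x^r sum a_n x^n and match x^{r+n}. The recurrence is
  D(n) a_n - 3 a_{n-1} + 1 a_{n-2} = 0,  where D(n) = (r+n)(r+n-1) + (1/6)(r+n) + (1/6).
  a_n = [3 a_{n-1} - 1 a_{n-2}] / D(n).
Since the indicial polynomial factors as (r - r_1)(r - r_2), D(n) = (r_1 + n - r_1)(r_1 + n - r_2) = n(n + 1/6).
Evaluating step by step (a_0 = 1):
  n = 1: D(1) = 1(1 + 1/6) = 7/6; numerator = 3(1) = 3; a_1 = (3)/(7/6) = 18/7
  n = 2: D(2) = 2(2 + 1/6) = 13/3; numerator = 3(18/7) - 1(1) = 47/7; a_2 = (47/7)/(13/3) = 141/91
  n = 3: D(3) = 3(3 + 1/6) = 19/2; numerator = 3(141/91) - 1(18/7) = 27/13; a_3 = (27/13)/(19/2) = 54/247

r = 1/2; a_0 = 1; a_1 = 18/7; a_2 = 141/91; a_3 = 54/247


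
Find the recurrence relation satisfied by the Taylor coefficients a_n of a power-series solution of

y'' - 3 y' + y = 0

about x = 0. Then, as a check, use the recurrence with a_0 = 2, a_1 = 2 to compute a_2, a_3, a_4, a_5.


Substitute y = sum_n a_n x^n.
y''(x) has coefficient (n+2)(n+1) a_{n+2} at x^n;
-3 y'(x) has coefficient -3 (n+1) a_{n+1} at x^n;
y(x) has coefficient 1 a_n at x^n.
Matching x^n: (n+2)(n+1) a_{n+2} - 3 (n+1) a_{n+1} + 1 a_n = 0.
Thus a_{n+2} = [3 (n+1) a_{n+1} - 1 a_n] / ((n+1)(n+2)).

Check with a_0 = 2, a_1 = 2 (apply the recurrence for n = 0, 1, 2, 3): a_0 = 2, a_1 = 2, a_2 = 2, a_3 = 5/3, a_4 = 13/12, a_5 = 17/30.

a_(n+2) = [3 (n+1) a_(n+1) - 1 a_n] / ((n+1)(n+2)); check: a_0 = 2, a_1 = 2, a_2 = 2, a_3 = 5/3, a_4 = 13/12, a_5 = 17/30


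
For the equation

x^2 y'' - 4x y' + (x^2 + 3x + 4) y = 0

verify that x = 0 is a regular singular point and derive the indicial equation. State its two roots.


Divide by x^2 to reach normal form y'' + P_1(x) y' + P_2(x) y = 0 with P_1(x) = -4/x and P_2(x) = 1 + 3/x + 4/x^2.
x = 0 is a singular point because the y'-coefficient -4/x has a pole at x = 0 and the y-coefficient 1 + 3/x + 4/x^2 has a pole at x = 0.
It is a regular singular point because x P_1(x) = p(x) = -4 and x^2 P_2(x) = q(x) = x^2 + 3x + 4 are polynomials, hence analytic at x = 0.
p(0) = -4,  q(0) = 4.
Indicial equation: r(r-1) + p(0) r + q(0) = 0, i.e. r^2 + (p(0) - 1) r + q(0) = 0, i.e. r^2 - 5 r + 4 = 0.
Discriminant: (-5)^2 - 4(4) = 9, so r = (5 ± 3)/2.
Solving: r_1 = 4, r_2 = 1.

indicial: r^2 - 5 r + 4 = 0; roots r_1 = 4, r_2 = 1


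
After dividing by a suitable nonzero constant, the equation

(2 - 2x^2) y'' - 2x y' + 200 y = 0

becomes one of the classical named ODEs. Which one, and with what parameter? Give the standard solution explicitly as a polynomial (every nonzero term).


All three coefficients share the factor 2; dividing through by 2 gives  (1 - x^2) y'' - x y' + 100 y = 0.
This matches the Chebyshev equation (1 - x^2) y'' - x y' + n^2 y = 0 (note the -x y' term, not -2x y') with n^2 = 100, so n = 10; the polynomial solution is T_10(x).
With y = sum_k a_k x^k, matching x^k gives (k+2)(k+1) a_{k+2} = (k^2 - n^2) a_k = (k - 10)(k + 10) a_k. The right side vanishes at k = 10, so the series with the parity of 10 terminates at degree 10.
Standard normalization: leading coefficient of T_n is 2^(n-1), so a_10 = 2^9 = 512. Work downward with a_k = (k+1)(k+2) a_{k+2} / ((k - 10)(k + 10)):
  a_8 = (9)(10)(512) / ((8 - 10)(8 + 10)) = 46080/(-36) = -1280
  a_6 = (7)(8)(-1280) / ((6 - 10)(6 + 10)) = -71680/(-64) = 1120
  a_4 = (5)(6)(1120) / ((4 - 10)(4 + 10)) = 33600/(-84) = -400
  a_2 = (3)(4)(-400) / ((2 - 10)(2 + 10)) = -4800/(-96) = 50
  a_0 = (1)(2)(50) / ((0 - 10)(0 + 10)) = 100/(-100) = -1
Hence T_10(x) = 512 x^10 - 1280 x^8 + 1120 x^6 - 400 x^4 + 50 x^2 - 1.

T_10(x); series = 512 x^10 - 1280 x^8 + 1120 x^6 - 400 x^4 + 50 x^2 - 1
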